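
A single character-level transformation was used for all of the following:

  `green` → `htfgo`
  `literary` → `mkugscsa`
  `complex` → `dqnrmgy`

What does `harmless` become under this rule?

icsomgtu

Shifts by position in green: pos 0: g→h (+1), pos 1: r→t (+2), pos 2: e→f (+1), pos 3: e→g (+2) — repeating every 2. The shifts repeat in a cycle of length 2: positions 0,1,… shift by +1, +2, then the pattern repeats.
On harmless: h+1=i, a+2=c, r+1=s, m+2=o, l+1=m, e+2=g, s+1=t, s+2=u.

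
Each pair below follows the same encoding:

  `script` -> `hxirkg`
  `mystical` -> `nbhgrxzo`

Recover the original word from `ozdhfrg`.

Each pair mirrors across the alphabet (s↔h, c↔x, r↔i): positions sum to 25. Letters are reflected about the middle of the alphabet (position → 25−position): Atbash.
Decoding ozdhfrg: o↔l, z↔a, d↔w, h↔s, f↔u, r↔i, g↔t.

lawsuit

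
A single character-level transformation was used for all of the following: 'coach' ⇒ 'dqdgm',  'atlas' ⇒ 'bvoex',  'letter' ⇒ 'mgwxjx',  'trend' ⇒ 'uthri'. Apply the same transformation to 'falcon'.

gcogtt

In coach: c→d is +1, o→q is +2, a→d is +3, c→g is +4 — the shift increases by 1 each position. The shift increases by 1 at each position, starting from +1: 1, 2, 3, ….
On falcon: f+1=g, a+2=c, l+3=o, c+4=g, o+5=t, n+6=t.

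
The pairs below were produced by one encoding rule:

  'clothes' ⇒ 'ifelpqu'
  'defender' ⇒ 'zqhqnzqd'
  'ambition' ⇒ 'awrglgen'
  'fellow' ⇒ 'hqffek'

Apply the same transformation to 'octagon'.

eilayen

c(2)→i(8) and l(11)→f(5) fit y≡17x+0 (mod 26); the inverse of 17 mod 26 is 23. Each letter's alphabet position (a=0..z=25) is mapped through 17·x+0 mod 26 — an affine cipher.
On octagon: o(14)→17·14+0≡4=e; c(2)→17·2+0≡8=i; t(19)→17·19+0≡11=l; a(0)→17·0+0≡0=a; g(6)→17·6+0≡24=y; o(14)→17·14+0≡4=e; n(13)→17·13+0≡13=n (all mod 26).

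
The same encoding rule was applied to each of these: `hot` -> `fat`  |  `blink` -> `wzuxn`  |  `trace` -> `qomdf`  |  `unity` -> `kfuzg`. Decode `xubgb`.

The output letters match the input read backwards, each shifted +12: hot reversed is toh. Two steps: reverse the string, then apply a Caesar shift of +12.
Decoding xubgb: shift back: x−12=l, u−12=i, b−12=p, g−12=u, b−12=p → lipup; then reverse → pupil.

pupil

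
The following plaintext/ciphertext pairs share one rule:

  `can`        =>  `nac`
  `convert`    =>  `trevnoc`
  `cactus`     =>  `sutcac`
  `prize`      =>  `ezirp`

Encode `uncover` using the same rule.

revocnu

The word is simply reversed.
Applying it to uncover: reverse → revocnu.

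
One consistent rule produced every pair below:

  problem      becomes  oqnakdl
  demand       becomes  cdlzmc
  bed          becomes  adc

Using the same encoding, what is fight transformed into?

It's a constant shift of +25 (ROT25).
Applying it to fight: f+25=e, i+25=h, g+25=f, h+25=g, t+25=s.

ehfgs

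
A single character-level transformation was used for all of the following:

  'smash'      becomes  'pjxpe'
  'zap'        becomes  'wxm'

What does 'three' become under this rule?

qeobb

Compare letters: s→p is +23, m→j is +23, a→x is +23 — a constant shift. This is a Caesar cipher with shift 23.
Applying it to three: t+23=q, h+23=e, r+23=o, e+23=b, e+23=b.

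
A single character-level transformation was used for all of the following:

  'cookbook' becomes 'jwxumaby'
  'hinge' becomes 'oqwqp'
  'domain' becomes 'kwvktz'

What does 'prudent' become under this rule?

wzdnpzg

In cookbook: c→j is +7, o→w is +8, o→x is +9, k→u is +10 — the shift increases by 1 each position. Each letter shifts forward by (position + 7), i.e. 7, 8, 9, … — the shift grows by one for each successive letter.
For prudent: p+7=w, r+8=z, u+9=d, d+10=n, e+11=p, n+12=z, t+13=g.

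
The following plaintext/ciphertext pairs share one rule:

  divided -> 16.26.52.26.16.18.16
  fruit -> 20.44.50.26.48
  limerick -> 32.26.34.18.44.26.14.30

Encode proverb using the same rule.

40.44.38.52.18.44.12

d(#4)→16 and i(#9)→26: differences scale by 2, so n = 2·pos + 8. The formula is n = 2×(alphabet index, a=1) + 8.
For proverb: p=16→40, r=18→44, o=15→38, v=22→52, e=5→18, r=18→44, b=2→12.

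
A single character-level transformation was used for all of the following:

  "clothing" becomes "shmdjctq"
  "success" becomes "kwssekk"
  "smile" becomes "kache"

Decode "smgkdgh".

coastal

c(2)→s(18) and l(11)→h(7) fit y≡19x+6 (mod 26); the inverse of 19 mod 26 is 11. This is an affine cipher: with a=0,…,z=25, each position x becomes (19x+6) mod 26.
Decoding smgkdgh: s(18)→11·(18−6)≡2=c; m(12)→11·(12−6)≡14=o; g(6)→11·(6−6)≡0=a; k(10)→11·(10−6)≡18=s; d(3)→11·(3−6)≡19=t; g(6)→11·(6−6)≡0=a; h(7)→11·(7−6)≡11=l (all mod 26).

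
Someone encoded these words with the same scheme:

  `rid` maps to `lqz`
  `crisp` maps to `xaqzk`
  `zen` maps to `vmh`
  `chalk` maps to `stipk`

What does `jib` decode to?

tab

The output letters match the input read backwards, each shifted +8: rid reversed is dir. The word is reversed, then every letter is shifted forward by 8.
Reversing it on jib: shift back: j−8=b, i−8=a, b−8=t → bat; then reverse → tab.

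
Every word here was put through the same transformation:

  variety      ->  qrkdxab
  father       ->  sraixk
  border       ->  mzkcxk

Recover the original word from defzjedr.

Each letter's alphabet position (a=0..z=25) is mapped through 21·x+17 mod 26 — an affine cipher.
Undoing it on defzjedr: d(3)→5·(3−17)≡8=i; e(4)→5·(4−17)≡13=n; f(5)→5·(5−17)≡18=s; z(25)→5·(25−17)≡14=o; j(9)→5·(9−17)≡12=m; e(4)→5·(4−17)≡13=n; d(3)→5·(3−17)≡8=i; r(17)→5·(17−17)≡0=a (all mod 26).

insomnia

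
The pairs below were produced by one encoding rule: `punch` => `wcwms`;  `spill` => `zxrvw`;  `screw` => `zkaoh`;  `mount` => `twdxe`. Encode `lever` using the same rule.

In punch: p→w is +7, u→c is +8, n→w is +9, c→m is +10 — the shift increases by 1 each position. Letter i (0-indexed) is shifted by i+7, so successive shifts are 7, 8, 9, ….
On lever: l+7=s, e+8=m, v+9=e, e+10=o, r+11=c.

smeoc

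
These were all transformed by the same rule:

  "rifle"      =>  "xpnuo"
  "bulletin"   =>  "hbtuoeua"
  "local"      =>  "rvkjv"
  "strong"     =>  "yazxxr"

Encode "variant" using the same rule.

bhzrkyf

In rifle: r→x is +6, i→p is +7, f→n is +8, l→u is +9 — the shift increases by 1 each position. Letter i (0-indexed) is shifted by i+6, so successive shifts are 6, 7, 8, ….
On variant: v+6=b, a+7=h, r+8=z, i+9=r, a+10=k, n+11=y, t+12=f.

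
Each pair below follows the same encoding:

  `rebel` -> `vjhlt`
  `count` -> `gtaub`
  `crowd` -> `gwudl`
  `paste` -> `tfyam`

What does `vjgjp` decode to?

reach

In rebel: r→v is +4, e→j is +5, b→h is +6, e→l is +7 — the shift increases by 1 each position. Each letter shifts forward by (position + 4), i.e. 4, 5, 6, … — the shift grows by one for each successive letter.
Undoing it on vjgjp: v−4=r, j−5=e, g−6=a, j−7=c, p−8=h.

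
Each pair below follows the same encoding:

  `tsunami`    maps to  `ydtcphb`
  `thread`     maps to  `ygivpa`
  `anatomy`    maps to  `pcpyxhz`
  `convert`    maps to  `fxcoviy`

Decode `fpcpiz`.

This is an affine cipher: with a=0,…,z=25, each position x becomes (21x+15) mod 26.
Decoding fpcpiz: f(5)→5·(5−15)≡2=c; p(15)→5·(15−15)≡0=a; c(2)→5·(2−15)≡13=n; p(15)→5·(15−15)≡0=a; i(8)→5·(8−15)≡17=r; z(25)→5·(25−15)≡24=y (all mod 26).

canary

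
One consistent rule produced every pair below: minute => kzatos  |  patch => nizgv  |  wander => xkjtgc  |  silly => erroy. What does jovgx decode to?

The output letters match the input read backwards, each shifted +6: minute reversed is etunim. Read the word backwards and shift each letter +6.
Undoing it on jovgx: shift back: j−6=d, o−6=i, v−6=p, g−6=a, x−6=r → dipar; then reverse → rapid.

rapid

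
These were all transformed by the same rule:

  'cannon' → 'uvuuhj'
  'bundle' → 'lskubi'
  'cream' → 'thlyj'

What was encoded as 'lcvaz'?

stove

The output letters match the input read backwards, each shifted +7: cannon reversed is nonnac. The word is reversed, then every letter is shifted forward by 7.
Decoding lcvaz: shift back: l−7=e, c−7=v, v−7=o, a−7=t, z−7=s → evots; then reverse → stove.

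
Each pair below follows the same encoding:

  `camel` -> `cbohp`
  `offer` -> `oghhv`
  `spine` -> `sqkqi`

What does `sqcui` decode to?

spare

In camel: c→c is +0, a→b is +1, m→o is +2, e→h is +3 — the shift increases by 1 each position. Each letter shifts forward by its position index (0, 1, 2, …) — the shift grows by one for each successive letter.
Decoding sqcui: s−0=s, q−1=p, c−2=a, u−3=r, i−4=e.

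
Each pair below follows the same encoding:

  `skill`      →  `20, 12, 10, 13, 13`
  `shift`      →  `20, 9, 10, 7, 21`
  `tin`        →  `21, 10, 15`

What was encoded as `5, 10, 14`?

dim

s is letter #19 and maps to 20: an offset of 1. Each letter is replaced by its alphabet position (a=1..z=26) + 1.
Reversing it on 5, 10, 14: 5→(5−1)÷1=4=d, 10→(10−1)÷1=9=i, 14→(14−1)÷1=13=m.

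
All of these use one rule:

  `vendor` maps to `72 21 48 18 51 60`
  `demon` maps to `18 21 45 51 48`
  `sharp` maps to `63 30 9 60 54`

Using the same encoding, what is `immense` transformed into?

33 45 45 21 48 63 21

With a=1..z=26, the number is 3·pos + 6.
On immense: i=9→33, m=13→45, m=13→45, e=5→21, n=14→48, s=19→63, e=5→21.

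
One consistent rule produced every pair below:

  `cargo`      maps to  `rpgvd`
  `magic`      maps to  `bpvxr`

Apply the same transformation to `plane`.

Compare letters: c→r is +15, a→p is +15, r→g is +15 — a constant shift. Each letter is shifted forward by 15 in the alphabet (a Caesar shift of +15).
On plane: p+15=e, l+15=a, a+15=p, n+15=c, e+15=t.

eapct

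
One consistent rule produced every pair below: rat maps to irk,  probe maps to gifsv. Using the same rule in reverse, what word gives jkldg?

stump

Compare letters: r→i is +17, a→r is +17, t→k is +17 — a constant shift. Every letter moves 17 places later in the alphabet, wrapping around z→a.
Decoding jkldg: j−17=s, k−17=t, l−17=u, d−17=m, g−17=p.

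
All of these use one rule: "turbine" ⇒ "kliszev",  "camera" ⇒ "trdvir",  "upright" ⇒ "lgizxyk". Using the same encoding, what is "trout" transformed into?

Compare letters: t→k is +17, u→l is +17, r→i is +17 — a constant shift. Every letter moves 17 places later in the alphabet, wrapping around z→a.
For trout: t+17=k, r+17=i, o+17=f, u+17=l, t+17=k.

kiflk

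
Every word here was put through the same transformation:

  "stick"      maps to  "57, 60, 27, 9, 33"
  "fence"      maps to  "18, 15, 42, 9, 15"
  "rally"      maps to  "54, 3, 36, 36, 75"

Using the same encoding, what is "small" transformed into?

s(#19)→57 and t(#20)→60: differences scale by 3, so n = 3·pos + 0. With a=1..z=26, the number is 3·pos.
Applying it to small: s=19→57, m=13→39, a=1→3, l=12→36, l=12→36.

57, 39, 3, 36, 36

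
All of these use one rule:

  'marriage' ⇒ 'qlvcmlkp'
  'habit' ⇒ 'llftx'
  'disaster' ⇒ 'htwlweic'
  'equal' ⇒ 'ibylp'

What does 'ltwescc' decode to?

Shifts by position in marriage: pos 0: m→q (+4), pos 1: a→l (+11), pos 2: r→v (+4), pos 3: r→c (+11) — repeating every 2. The shifts repeat in a cycle of length 2: positions 0,1,… shift by +4, +11, then the pattern repeats.
Undoing it on ltwescc: l−4=h, t−11=i, w−4=s, e−11=t, s−4=o, c−11=r, c−4=y.

history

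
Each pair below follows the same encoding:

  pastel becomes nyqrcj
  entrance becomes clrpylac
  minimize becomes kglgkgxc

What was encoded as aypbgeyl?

cardigan

Compare letters: p→n is +24, a→y is +24, s→q is +24 — a constant shift. Every letter moves 24 places later in the alphabet, wrapping around z→a.
Undoing it on aypbgeyl: a−24=c, y−24=a, p−24=r, b−24=d, g−24=i, e−24=g, y−24=a, l−24=n.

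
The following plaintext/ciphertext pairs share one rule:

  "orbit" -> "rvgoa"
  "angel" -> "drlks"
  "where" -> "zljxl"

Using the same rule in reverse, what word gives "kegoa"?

habit

In orbit: o→r is +3, r→v is +4, b→g is +5, i→o is +6 — the shift increases by 1 each position. The shift increases by 1 at each position, starting from +3: 3, 4, 5, ….
Decoding kegoa: k−3=h, e−4=a, g−5=b, o−6=i, a−7=t.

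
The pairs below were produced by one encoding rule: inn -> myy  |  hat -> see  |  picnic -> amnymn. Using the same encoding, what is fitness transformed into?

qmeyidd

Vowels shift forward by 4 and consonants shift forward by 11.
On fitness: f(cons)+11=q, i(vowel)+4=m, t(cons)+11=e, n(cons)+11=y, e(vowel)+4=i, s(cons)+11=d, s(cons)+11=d.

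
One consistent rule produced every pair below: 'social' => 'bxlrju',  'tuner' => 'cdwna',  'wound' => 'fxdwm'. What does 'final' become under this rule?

Every letter moves 9 places later in the alphabet, wrapping around z→a.
On final: f+9=o, i+9=r, n+9=w, a+9=j, l+9=u.

orwju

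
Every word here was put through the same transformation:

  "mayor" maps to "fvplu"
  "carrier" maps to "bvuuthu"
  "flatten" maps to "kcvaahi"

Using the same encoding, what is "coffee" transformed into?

blkkhh

m(12)→f(5) and a(0)→v(21) fit y≡3x+21 (mod 26); the inverse of 3 mod 26 is 9. This is an affine cipher: with a=0,…,z=25, each position x becomes (3x+21) mod 26.
For coffee: c(2)→3·2+21≡1=b; o(14)→3·14+21≡11=l; f(5)→3·5+21≡10=k; f(5)→3·5+21≡10=k; e(4)→3·4+21≡7=h; e(4)→3·4+21≡7=h (all mod 26).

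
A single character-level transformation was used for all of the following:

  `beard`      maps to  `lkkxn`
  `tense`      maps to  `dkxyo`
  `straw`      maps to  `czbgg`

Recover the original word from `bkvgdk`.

Shifts by position in beard: pos 0: b→l (+10), pos 1: e→k (+6), pos 2: a→k (+10), pos 3: r→x (+6) — repeating every 2. A repeating key of period 2 is used — shifts +10, +6 over and over.
Reversing it on bkvgdk: b−10=r, k−6=e, v−10=l, g−6=a, d−10=t, k−6=e.

relate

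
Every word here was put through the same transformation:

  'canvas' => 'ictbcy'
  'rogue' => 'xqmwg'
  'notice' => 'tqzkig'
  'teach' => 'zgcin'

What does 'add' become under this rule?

The shift depends on letter class: consonant c→i is +6, but vowel a→c is +2. The rule splits by letter class: vowels +2, consonants +6.
For add: a(vowel)+2=c, d(cons)+6=j, d(cons)+6=j.

cjj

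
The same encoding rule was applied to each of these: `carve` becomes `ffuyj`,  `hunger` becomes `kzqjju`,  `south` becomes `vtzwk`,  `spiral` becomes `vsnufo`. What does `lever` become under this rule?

ojyju

The shift depends on letter class: consonant c→f is +3, but vowel a→f is +5. Two shifts are in play — +5 for a/e/i/o/u, +3 for every other letter.
On lever: l(cons)+3=o, e(vowel)+5=j, v(cons)+3=y, e(vowel)+5=j, r(cons)+3=u.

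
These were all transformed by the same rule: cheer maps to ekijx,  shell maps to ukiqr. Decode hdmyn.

faith

In cheer: c→e is +2, h→k is +3, e→i is +4, e→j is +5 — the shift increases by 1 each position. The shift increases by 1 at each position, starting from +2: 2, 3, 4, ….
Reversing it on hdmyn: h−2=f, d−3=a, m−4=i, y−5=t, n−6=h.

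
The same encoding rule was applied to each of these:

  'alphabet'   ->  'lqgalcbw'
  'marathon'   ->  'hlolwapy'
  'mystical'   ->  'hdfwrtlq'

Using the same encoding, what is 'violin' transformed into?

a(0)→l(11) and l(11)→q(16) fit y≡17x+11 (mod 26); the inverse of 17 mod 26 is 23. Each letter's alphabet position (a=0..z=25) is mapped through 17·x+11 mod 26 — an affine cipher.
Applying it to violin: v(21)→17·21+11≡4=e; i(8)→17·8+11≡17=r; o(14)→17·14+11≡15=p; l(11)→17·11+11≡16=q; i(8)→17·8+11≡17=r; n(13)→17·13+11≡24=y (all mod 26).

erpqry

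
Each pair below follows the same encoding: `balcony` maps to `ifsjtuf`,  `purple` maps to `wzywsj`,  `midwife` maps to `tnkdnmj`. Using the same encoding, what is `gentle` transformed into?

njuasj

The rule splits by letter class: vowels +5, consonants +7.
For gentle: g(cons)+7=n, e(vowel)+5=j, n(cons)+7=u, t(cons)+7=a, l(cons)+7=s, e(vowel)+5=j.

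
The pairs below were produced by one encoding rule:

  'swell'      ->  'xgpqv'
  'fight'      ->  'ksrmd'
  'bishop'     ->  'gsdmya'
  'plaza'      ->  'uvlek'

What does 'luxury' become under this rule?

qeizbj

Shifts by position in swell: pos 0: s→x (+5), pos 1: w→g (+10), pos 2: e→p (+11), pos 3: l→q (+5), pos 4: l→v (+10) — repeating every 3. A repeating key of period 3 is used — shifts +5, +10, +11 over and over.
On luxury: l+5=q, u+10=e, x+11=i, u+5=z, r+10=b, y+11=j.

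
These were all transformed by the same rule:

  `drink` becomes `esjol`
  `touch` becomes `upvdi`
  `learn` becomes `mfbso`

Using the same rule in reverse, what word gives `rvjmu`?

Compare letters: d→e is +1, r→s is +1, i→j is +1 — a constant shift. This is a Caesar cipher with shift 1.
Reversing it on rvjmu: r−1=q, v−1=u, j−1=i, m−1=l, u−1=t.

quilt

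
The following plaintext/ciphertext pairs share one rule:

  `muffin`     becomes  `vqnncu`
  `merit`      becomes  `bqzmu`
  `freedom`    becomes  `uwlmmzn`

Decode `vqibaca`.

The output letters match the input read backwards, each shifted +8: muffin reversed is niffum. Two steps: reverse the string, then apply a Caesar shift of +8.
Decoding vqibaca: shift back: v−8=n, q−8=i, i−8=a, b−8=t, a−8=s, c−8=u, a−8=s → niatsus; then reverse → sustain.

sustain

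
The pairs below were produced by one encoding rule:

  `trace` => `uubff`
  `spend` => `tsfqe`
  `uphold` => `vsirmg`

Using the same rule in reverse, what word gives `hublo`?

grain

Shifts by position in trace: pos 0: t→u (+1), pos 1: r→u (+3), pos 2: a→b (+1), pos 3: c→f (+3) — repeating every 2. It's a Vigenère-style cipher with numeric key [1,3]: position i shifts by key[i mod 2].
Decoding hublo: h−1=g, u−3=r, b−1=a, l−3=i, o−1=n.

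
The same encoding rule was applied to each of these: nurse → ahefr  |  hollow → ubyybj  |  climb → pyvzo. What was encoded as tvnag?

giant

It's a constant shift of +13 (ROT13).
Reversing it on tvnag: t−13=g, v−13=i, n−13=a, a−13=n, g−13=t.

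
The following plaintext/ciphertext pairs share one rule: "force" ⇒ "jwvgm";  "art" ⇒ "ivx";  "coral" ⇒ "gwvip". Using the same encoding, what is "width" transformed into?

aqhxl

The shift depends on letter class: consonant f→j is +4, but vowel o→w is +8. Two shifts are in play — +8 for a/e/i/o/u, +4 for every other letter.
For width: w(cons)+4=a, i(vowel)+8=q, d(cons)+4=h, t(cons)+4=x, h(cons)+4=l.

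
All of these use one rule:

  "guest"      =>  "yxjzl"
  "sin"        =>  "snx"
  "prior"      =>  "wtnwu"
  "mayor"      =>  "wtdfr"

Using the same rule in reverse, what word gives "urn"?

imp

The output letters match the input read backwards, each shifted +5: guest reversed is tseug. The word is reversed, then every letter is shifted forward by 5.
Decoding urn: shift back: u−5=p, r−5=m, n−5=i → pmi; then reverse → imp.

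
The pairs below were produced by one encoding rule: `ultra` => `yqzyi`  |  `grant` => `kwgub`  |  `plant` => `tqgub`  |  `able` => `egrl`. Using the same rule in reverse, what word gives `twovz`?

prior

In ultra: u→y is +4, l→q is +5, t→z is +6, r→y is +7 — the shift increases by 1 each position. The shift increases by 1 at each position, starting from +4: 4, 5, 6, ….
Decoding twovz: t−4=p, w−5=r, o−6=i, v−7=o, z−8=r.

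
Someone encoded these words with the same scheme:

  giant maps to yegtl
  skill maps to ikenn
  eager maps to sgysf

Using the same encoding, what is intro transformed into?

etlfw

g(6)→y(24) and i(8)→e(4) fit y≡3x+6 (mod 26); the inverse of 3 mod 26 is 9. Treating letters as 0–25, the rule is x ↦ 3x + 6 (mod 26).
Applying it to intro: i(8)→3·8+6≡4=e; n(13)→3·13+6≡19=t; t(19)→3·19+6≡11=l; r(17)→3·17+6≡5=f; o(14)→3·14+6≡22=w (all mod 26).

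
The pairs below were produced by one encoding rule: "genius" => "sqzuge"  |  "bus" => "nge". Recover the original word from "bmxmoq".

This is a Caesar cipher with shift 12.
Decoding bmxmoq: b−12=p, m−12=a, x−12=l, m−12=a, o−12=c, q−12=e.

palace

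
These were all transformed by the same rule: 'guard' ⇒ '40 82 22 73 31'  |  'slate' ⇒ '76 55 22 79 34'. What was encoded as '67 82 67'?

g(#7)→40 and u(#21)→82: differences scale by 3, so n = 3·pos + 19. The formula is n = 3×(alphabet index, a=1) + 19.
Reversing it on 67 82 67: 67→(67−19)÷3=16=p, 82→(82−19)÷3=21=u, 67→(67−19)÷3=16=p.

pup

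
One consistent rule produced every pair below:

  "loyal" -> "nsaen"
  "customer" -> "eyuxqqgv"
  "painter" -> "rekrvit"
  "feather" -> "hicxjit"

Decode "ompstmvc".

minority

Shifts by position in loyal: pos 0: l→n (+2), pos 1: o→s (+4), pos 2: y→a (+2), pos 3: a→e (+4) — repeating every 2. It's a Vigenère-style cipher with numeric key [2,4]: position i shifts by key[i mod 2].
Reversing it on ompstmvc: o−2=m, m−4=i, p−2=n, s−4=o, t−2=r, m−4=i, v−2=t, c−4=y.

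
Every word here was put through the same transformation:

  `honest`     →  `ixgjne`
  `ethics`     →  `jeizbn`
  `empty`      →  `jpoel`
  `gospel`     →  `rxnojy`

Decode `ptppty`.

mammal

h(7)→i(8) and o(14)→x(23) fit y≡17x+19 (mod 26); the inverse of 17 mod 26 is 23. Treating letters as 0–25, the rule is x ↦ 17x + 19 (mod 26).
Decoding ptppty: p(15)→23·(15−19)≡12=m; t(19)→23·(19−19)≡0=a; p(15)→23·(15−19)≡12=m; p(15)→23·(15−19)≡12=m; t(19)→23·(19−19)≡0=a; y(24)→23·(24−19)≡11=l (all mod 26).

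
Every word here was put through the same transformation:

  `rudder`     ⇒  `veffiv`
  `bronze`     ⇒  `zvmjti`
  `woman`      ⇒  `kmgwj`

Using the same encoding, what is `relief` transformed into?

viduil

Treating letters as 0–25, the rule is x ↦ 3x + 22 (mod 26).
For relief: r(17)→3·17+22≡21=v; e(4)→3·4+22≡8=i; l(11)→3·11+22≡3=d; i(8)→3·8+22≡20=u; e(4)→3·4+22≡8=i; f(5)→3·5+22≡11=l (all mod 26).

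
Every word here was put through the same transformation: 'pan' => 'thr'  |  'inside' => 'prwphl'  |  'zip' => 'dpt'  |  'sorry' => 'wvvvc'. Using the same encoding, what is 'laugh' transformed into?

phbkl

The shift depends on letter class: consonant p→t is +4, but vowel a→h is +7. Vowels shift forward by 7 and consonants shift forward by 4.
On laugh: l(cons)+4=p, a(vowel)+7=h, u(vowel)+7=b, g(cons)+4=k, h(cons)+4=l.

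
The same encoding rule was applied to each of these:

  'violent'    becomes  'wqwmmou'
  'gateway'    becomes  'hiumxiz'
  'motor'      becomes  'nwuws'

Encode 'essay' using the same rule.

The shift depends on letter class: consonant v→w is +1, but vowel i→q is +8. The rule splits by letter class: vowels +8, consonants +1.
On essay: e(vowel)+8=m, s(cons)+1=t, s(cons)+1=t, a(vowel)+8=i, y(cons)+1=z.

mttiz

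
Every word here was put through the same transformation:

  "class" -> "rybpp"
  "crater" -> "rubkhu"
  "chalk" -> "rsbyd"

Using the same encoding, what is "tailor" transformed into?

kbnyju

c(2)→r(17) and l(11)→y(24) fit y≡21x+1 (mod 26); the inverse of 21 mod 26 is 5. This is an affine cipher: with a=0,…,z=25, each position x becomes (21x+1) mod 26.
For tailor: t(19)→21·19+1≡10=k; a(0)→21·0+1≡1=b; i(8)→21·8+1≡13=n; l(11)→21·11+1≡24=y; o(14)→21·14+1≡9=j; r(17)→21·17+1≡20=u (all mod 26).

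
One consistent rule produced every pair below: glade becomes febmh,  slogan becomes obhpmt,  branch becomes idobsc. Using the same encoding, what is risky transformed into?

zltjs

Two steps: reverse the string, then apply a Caesar shift of +1.
Applying it to risky: reverse → yksir; then shift: y+1=z, k+1=l, s+1=t, i+1=j, r+1=s.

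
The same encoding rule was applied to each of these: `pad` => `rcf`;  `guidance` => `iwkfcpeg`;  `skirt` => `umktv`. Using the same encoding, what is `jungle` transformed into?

lwping

Compare letters: p→r is +2, a→c is +2, d→f is +2 — a constant shift. Every letter moves 2 places later in the alphabet, wrapping around z→a.
For jungle: j+2=l, u+2=w, n+2=p, g+2=i, l+2=n, e+2=g.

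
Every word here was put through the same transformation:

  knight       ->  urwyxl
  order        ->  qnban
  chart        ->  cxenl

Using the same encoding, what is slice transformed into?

mtwca

k(10)→u(20) and n(13)→r(17) fit y≡25x+4 (mod 26); the inverse of 25 mod 26 is 25. Treating letters as 0–25, the rule is x ↦ 25x + 4 (mod 26).
Applying it to slice: s(18)→25·18+4≡12=m; l(11)→25·11+4≡19=t; i(8)→25·8+4≡22=w; c(2)→25·2+4≡2=c; e(4)→25·4+4≡0=a (all mod 26).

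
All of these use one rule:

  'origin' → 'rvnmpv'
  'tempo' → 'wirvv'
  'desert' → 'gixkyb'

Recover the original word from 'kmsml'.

hinge

Letter i (0-indexed) is shifted by i+3, so successive shifts are 3, 4, 5, ….
Undoing it on kmsml: k−3=h, m−4=i, s−5=n, m−6=g, l−7=e.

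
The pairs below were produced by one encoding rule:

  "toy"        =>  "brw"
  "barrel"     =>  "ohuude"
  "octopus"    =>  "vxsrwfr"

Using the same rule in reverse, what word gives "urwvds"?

The output letters match the input read backwards, each shifted +3: toy reversed is yot. Read the word backwards and shift each letter +3.
Undoing it on urwvds: shift back: u−3=r, r−3=o, w−3=t, v−3=s, d−3=a, s−3=p → rotsap; then reverse → pastor.

pastor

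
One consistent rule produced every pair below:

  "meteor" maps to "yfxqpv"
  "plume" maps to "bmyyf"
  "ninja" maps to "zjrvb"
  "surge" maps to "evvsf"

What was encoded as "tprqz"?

Shifts by position in meteor: pos 0: m→y (+12), pos 1: e→f (+1), pos 2: t→x (+4), pos 3: e→q (+12), pos 4: o→p (+1), pos 5: r→v (+4) — repeating every 3. The shifts repeat in a cycle of length 3: positions 0,1,… shift by +12, +1, +4, then the pattern repeats.
Reversing it on tprqz: t−12=h, p−1=o, r−4=n, q−12=e, z−1=y.

honey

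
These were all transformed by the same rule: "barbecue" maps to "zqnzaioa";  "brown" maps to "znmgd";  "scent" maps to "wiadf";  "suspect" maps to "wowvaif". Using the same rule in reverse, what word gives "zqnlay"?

barley

b(1)→z(25) and a(0)→q(16) fit y≡9x+16 (mod 26); the inverse of 9 mod 26 is 3. This is an affine cipher: with a=0,…,z=25, each position x becomes (9x+16) mod 26.
Reversing it on zqnlay: z(25)→3·(25−16)≡1=b; q(16)→3·(16−16)≡0=a; n(13)→3·(13−16)≡17=r; l(11)→3·(11−16)≡11=l; a(0)→3·(0−16)≡4=e; y(24)→3·(24−16)≡24=y (all mod 26).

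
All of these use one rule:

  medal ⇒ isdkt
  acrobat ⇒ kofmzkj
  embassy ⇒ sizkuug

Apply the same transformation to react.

m(12)→i(8) and e(4)→s(18) fit y≡15x+10 (mod 26); the inverse of 15 mod 26 is 7. This is an affine cipher: with a=0,…,z=25, each position x becomes (15x+10) mod 26.
On react: r(17)→15·17+10≡5=f; e(4)→15·4+10≡18=s; a(0)→15·0+10≡10=k; c(2)→15·2+10≡14=o; t(19)→15·19+10≡9=j (all mod 26).

fskoj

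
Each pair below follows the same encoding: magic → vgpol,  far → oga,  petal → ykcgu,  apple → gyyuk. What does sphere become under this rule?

The shift depends on letter class: consonant m→v is +9, but vowel a→g is +6. Vowels shift forward by 6 and consonants shift forward by 9.
On sphere: s(cons)+9=b, p(cons)+9=y, h(cons)+9=q, e(vowel)+6=k, r(cons)+9=a, e(vowel)+6=k.

byqkak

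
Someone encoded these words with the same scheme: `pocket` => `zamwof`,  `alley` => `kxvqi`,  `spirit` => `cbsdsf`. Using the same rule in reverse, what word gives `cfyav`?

stool

Shifts by position in pocket: pos 0: p→z (+10), pos 1: o→a (+12), pos 2: c→m (+10), pos 3: k→w (+12) — repeating every 2. A repeating key of period 2 is used — shifts +10, +12 over and over.
Undoing it on cfyav: c−10=s, f−12=t, y−10=o, a−12=o, v−10=l.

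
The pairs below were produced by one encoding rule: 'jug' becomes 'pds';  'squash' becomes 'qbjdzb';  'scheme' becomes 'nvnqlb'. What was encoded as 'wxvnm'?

The output letters match the input read backwards, each shifted +9: jug reversed is guj. Two steps: reverse the string, then apply a Caesar shift of +9.
Undoing it on wxvnm: shift back: w−9=n, x−9=o, v−9=m, n−9=e, m−9=d → nomed; then reverse → demon.

demon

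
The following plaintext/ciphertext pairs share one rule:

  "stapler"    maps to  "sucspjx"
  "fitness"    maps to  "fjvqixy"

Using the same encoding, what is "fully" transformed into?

Each letter shifts forward by its position index (0, 1, 2, …) — the shift grows by one for each successive letter.
For fully: f+0=f, u+1=v, l+2=n, l+3=o, y+4=c.

fvnoc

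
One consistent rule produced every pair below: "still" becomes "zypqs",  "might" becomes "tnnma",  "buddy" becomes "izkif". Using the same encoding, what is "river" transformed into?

yncjy

Shifts by position in still: pos 0: s→z (+7), pos 1: t→y (+5), pos 2: i→p (+7), pos 3: l→q (+5) — repeating every 2. The shifts repeat in a cycle of length 2: positions 0,1,… shift by +7, +5, then the pattern repeats.
For river: r+7=y, i+5=n, v+7=c, e+5=j, r+7=y.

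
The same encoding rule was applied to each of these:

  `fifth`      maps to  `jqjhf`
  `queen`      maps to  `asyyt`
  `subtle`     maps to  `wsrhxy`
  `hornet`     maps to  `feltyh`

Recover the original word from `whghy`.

state

f(5)→j(9) and i(8)→q(16) fit y≡11x+6 (mod 26); the inverse of 11 mod 26 is 19. This is an affine cipher: with a=0,…,z=25, each position x becomes (11x+6) mod 26.
Reversing it on whghy: w(22)→19·(22−6)≡18=s; h(7)→19·(7−6)≡19=t; g(6)→19·(6−6)≡0=a; h(7)→19·(7−6)≡19=t; y(24)→19·(24−6)≡4=e (all mod 26).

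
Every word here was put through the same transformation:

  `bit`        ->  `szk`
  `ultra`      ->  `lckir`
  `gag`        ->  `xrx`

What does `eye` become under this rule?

vpv

Compare letters: b→s is +17, i→z is +17, t→k is +17 — a constant shift. Each letter is shifted forward by 17 in the alphabet (a Caesar shift of +17).
Applying it to eye: e+17=v, y+17=p, e+17=v.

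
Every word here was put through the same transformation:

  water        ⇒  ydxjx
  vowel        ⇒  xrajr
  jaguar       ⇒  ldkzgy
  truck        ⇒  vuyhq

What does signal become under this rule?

ulksgs

Each letter shifts forward by (position + 2), i.e. 2, 3, 4, … — the shift grows by one for each successive letter.
Applying it to signal: s+2=u, i+3=l, g+4=k, n+5=s, a+6=g, l+7=s.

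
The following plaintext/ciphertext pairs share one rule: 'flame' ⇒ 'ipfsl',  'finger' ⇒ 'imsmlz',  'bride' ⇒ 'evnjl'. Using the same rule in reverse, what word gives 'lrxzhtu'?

install

In flame: f→i is +3, l→p is +4, a→f is +5, m→s is +6 — the shift increases by 1 each position. Each letter shifts forward by (position + 3), i.e. 3, 4, 5, … — the shift grows by one for each successive letter.
Undoing it on lrxzhtu: l−3=i, r−4=n, x−5=s, z−6=t, h−7=a, t−8=l, u−9=l.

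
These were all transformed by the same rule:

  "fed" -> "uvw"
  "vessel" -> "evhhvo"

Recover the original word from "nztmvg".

magnet

Each letter is replaced by its mirror in the alphabet: a↔z, b↔y, c↔x, and so on (the Atbash cipher).
Reversing it on nztmvg: n↔m, z↔a, t↔g, m↔n, v↔e, g↔t.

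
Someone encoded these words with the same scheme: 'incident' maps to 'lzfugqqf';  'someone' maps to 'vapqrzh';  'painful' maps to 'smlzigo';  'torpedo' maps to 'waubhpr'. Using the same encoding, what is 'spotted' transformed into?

Shifts by position in incident: pos 0: i→l (+3), pos 1: n→z (+12), pos 2: c→f (+3), pos 3: i→u (+12) — repeating every 2. A repeating key of period 2 is used — shifts +3, +12 over and over.
Applying it to spotted: s+3=v, p+12=b, o+3=r, t+12=f, t+3=w, e+12=q, d+3=g.

vbrfwqg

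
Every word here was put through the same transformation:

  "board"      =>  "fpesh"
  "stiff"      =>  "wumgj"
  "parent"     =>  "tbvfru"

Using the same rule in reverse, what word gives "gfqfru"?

Shifts by position in board: pos 0: b→f (+4), pos 1: o→p (+1), pos 2: a→e (+4), pos 3: r→s (+1) — repeating every 2. It's a Vigenère-style cipher with numeric key [4,1]: position i shifts by key[i mod 2].
Decoding gfqfru: g−4=c, f−1=e, q−4=m, f−1=e, r−4=n, u−1=t.

cement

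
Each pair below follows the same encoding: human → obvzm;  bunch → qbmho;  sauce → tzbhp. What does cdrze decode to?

h(7)→o(14) and u(20)→b(1) fit y≡17x+25 (mod 26); the inverse of 17 mod 26 is 23. Treating letters as 0–25, the rule is x ↦ 17x + 25 (mod 26).
Decoding cdrze: c(2)→23·(2−25)≡17=r; d(3)→23·(3−25)≡14=o; r(17)→23·(17−25)≡24=y; z(25)→23·(25−25)≡0=a; e(4)→23·(4−25)≡11=l (all mod 26).

royal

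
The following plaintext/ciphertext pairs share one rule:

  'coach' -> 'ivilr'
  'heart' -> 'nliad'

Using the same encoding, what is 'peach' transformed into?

The shift increases by 1 at each position, starting from +6: 6, 7, 8, ….
For peach: p+6=v, e+7=l, a+8=i, c+9=l, h+10=r.

vlilr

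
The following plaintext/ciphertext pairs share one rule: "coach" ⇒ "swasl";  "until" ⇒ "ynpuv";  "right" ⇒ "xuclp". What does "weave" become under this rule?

c(2)→s(18) and o(14)→w(22) fit y≡9x+0 (mod 26); the inverse of 9 mod 26 is 3. Treating letters as 0–25, the rule is x ↦ 9x + 0 (mod 26).
On weave: w(22)→9·22+0≡16=q; e(4)→9·4+0≡10=k; a(0)→9·0+0≡0=a; v(21)→9·21+0≡7=h; e(4)→9·4+0≡10=k (all mod 26).

qkahk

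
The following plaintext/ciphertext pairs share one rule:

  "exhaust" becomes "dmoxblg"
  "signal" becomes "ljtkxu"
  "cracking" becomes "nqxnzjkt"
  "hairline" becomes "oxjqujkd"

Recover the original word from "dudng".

elect

e(4)→d(3) and x(23)→m(12) fit y≡21x+23 (mod 26); the inverse of 21 mod 26 is 5. Treating letters as 0–25, the rule is x ↦ 21x + 23 (mod 26).
Decoding dudng: d(3)→5·(3−23)≡4=e; u(20)→5·(20−23)≡11=l; d(3)→5·(3−23)≡4=e; n(13)→5·(13−23)≡2=c; g(6)→5·(6−23)≡19=t (all mod 26).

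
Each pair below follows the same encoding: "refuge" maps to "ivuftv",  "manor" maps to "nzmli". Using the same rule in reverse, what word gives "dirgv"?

write

Each pair mirrors across the alphabet (r↔i, e↔v, f↔u): positions sum to 25. This is the alphabet-reversal cipher (Atbash): a becomes z, b becomes y, etc.
Decoding dirgv: d↔w, i↔r, r↔i, g↔t, v↔e.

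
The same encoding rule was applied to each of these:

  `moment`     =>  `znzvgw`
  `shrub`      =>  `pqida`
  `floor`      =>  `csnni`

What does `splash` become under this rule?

m(12)→z(25) and o(14)→n(13) fit y≡7x+19 (mod 26); the inverse of 7 mod 26 is 15. This is an affine cipher: with a=0,…,z=25, each position x becomes (7x+19) mod 26.
Applying it to splash: s(18)→7·18+19≡15=p; p(15)→7·15+19≡20=u; l(11)→7·11+19≡18=s; a(0)→7·0+19≡19=t; s(18)→7·18+19≡15=p; h(7)→7·7+19≡16=q (all mod 26).

pustpq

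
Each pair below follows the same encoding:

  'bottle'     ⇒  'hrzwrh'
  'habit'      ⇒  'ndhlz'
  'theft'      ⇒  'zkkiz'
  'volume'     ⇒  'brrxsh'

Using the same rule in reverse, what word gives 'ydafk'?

It's a Vigenère-style cipher with numeric key [6,3]: position i shifts by key[i mod 2].
Undoing it on ydafk: y−6=s, d−3=a, a−6=u, f−3=c, k−6=e.

sauce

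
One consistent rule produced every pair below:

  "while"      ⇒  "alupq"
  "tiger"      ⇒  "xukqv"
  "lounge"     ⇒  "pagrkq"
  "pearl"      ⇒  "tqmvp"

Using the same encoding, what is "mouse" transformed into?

The shift depends on letter class: consonant w→a is +4, but vowel i→u is +12. The rule splits by letter class: vowels +12, consonants +4.
On mouse: m(cons)+4=q, o(vowel)+12=a, u(vowel)+12=g, s(cons)+4=w, e(vowel)+12=q.

qagwq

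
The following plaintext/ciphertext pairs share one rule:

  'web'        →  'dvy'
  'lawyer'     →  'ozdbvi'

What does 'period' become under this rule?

This is the alphabet-reversal cipher (Atbash): a becomes z, b becomes y, etc.
Applying it to period: p↔k, e↔v, r↔i, i↔r, o↔l, d↔w.

kvirlw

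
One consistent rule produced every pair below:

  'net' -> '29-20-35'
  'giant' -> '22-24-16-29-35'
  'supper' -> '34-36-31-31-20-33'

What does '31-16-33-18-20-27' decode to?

n is letter #14 and maps to 29: an offset of 15. Letters become their 1-based position plus 15 (so a→16, b→17, …).
Reversing it on 31-16-33-18-20-27: 31→(31−15)÷1=16=p, 16→(16−15)÷1=1=a, 33→(33−15)÷1=18=r, 18→(18−15)÷1=3=c, 20→(20−15)÷1=5=e, 27→(27−15)÷1=12=l.

parcel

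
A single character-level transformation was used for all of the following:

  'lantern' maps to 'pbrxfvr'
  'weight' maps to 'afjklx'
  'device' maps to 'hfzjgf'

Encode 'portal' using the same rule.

The shift depends on letter class: consonant l→p is +4, but vowel a→b is +1. Vowels shift forward by 1 and consonants shift forward by 4.
On portal: p(cons)+4=t, o(vowel)+1=p, r(cons)+4=v, t(cons)+4=x, a(vowel)+1=b, l(cons)+4=p.

tpvxbp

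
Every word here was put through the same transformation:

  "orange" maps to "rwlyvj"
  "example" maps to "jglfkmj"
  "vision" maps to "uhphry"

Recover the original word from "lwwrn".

o(14)→r(17) and r(17)→w(22) fit y≡19x+11 (mod 26); the inverse of 19 mod 26 is 11. Treating letters as 0–25, the rule is x ↦ 19x + 11 (mod 26).
Reversing it on lwwrn: l(11)→11·(11−11)≡0=a; w(22)→11·(22−11)≡17=r; w(22)→11·(22−11)≡17=r; r(17)→11·(17−11)≡14=o; n(13)→11·(13−11)≡22=w (all mod 26).

arrow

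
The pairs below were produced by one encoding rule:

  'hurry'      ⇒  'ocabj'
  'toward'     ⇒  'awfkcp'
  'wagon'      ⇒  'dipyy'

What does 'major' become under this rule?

tisyc

The shift increases by 1 at each position, starting from +7: 7, 8, 9, ….
Applying it to major: m+7=t, a+8=i, j+9=s, o+10=y, r+11=c.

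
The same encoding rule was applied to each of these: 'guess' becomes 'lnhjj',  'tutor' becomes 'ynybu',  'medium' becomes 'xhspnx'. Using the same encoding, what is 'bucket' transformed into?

ondthy

Treating letters as 0–25, the rule is x ↦ 15x + 25 (mod 26).
On bucket: b(1)→15·1+25≡14=o; u(20)→15·20+25≡13=n; c(2)→15·2+25≡3=d; k(10)→15·10+25≡19=t; e(4)→15·4+25≡7=h; t(19)→15·19+25≡24=y (all mod 26).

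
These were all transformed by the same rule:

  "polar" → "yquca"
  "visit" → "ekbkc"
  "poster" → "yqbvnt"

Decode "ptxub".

gross

Shifts by position in polar: pos 0: p→y (+9), pos 1: o→q (+2), pos 2: l→u (+9), pos 3: a→c (+2) — repeating every 2. The shifts repeat in a cycle of length 2: positions 0,1,… shift by +9, +2, then the pattern repeats.
Decoding ptxub: p−9=g, t−2=r, x−9=o, u−2=s, b−9=s.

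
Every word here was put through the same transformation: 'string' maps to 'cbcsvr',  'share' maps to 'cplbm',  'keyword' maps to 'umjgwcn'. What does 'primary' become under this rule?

Shifts by position in string: pos 0: s→c (+10), pos 1: t→b (+8), pos 2: r→c (+11), pos 3: i→s (+10), pos 4: n→v (+8), pos 5: g→r (+11) — repeating every 3. A repeating key of period 3 is used — shifts +10, +8, +11 over and over.
Applying it to primary: p+10=z, r+8=z, i+11=t, m+10=w, a+8=i, r+11=c, y+10=i.

zztwici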